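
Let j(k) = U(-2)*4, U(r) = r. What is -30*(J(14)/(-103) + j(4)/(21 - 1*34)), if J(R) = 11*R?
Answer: 35340/1339 ≈ 26.393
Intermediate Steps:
j(k) = -8 (j(k) = -2*4 = -8)
-30*(J(14)/(-103) + j(4)/(21 - 1*34)) = -30*((11*14)/(-103) - 8/(21 - 1*34)) = -30*(154*(-1/103) - 8/(21 - 34)) = -30*(-154/103 - 8/(-13)) = -30*(-154/103 - 8*(-1/13)) = -30*(-154/103 + 8/13) = -30*(-1178/1339) = 35340/1339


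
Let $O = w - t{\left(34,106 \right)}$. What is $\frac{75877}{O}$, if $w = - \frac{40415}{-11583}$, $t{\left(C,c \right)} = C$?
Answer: $- \frac{878883291}{353407} \approx -2486.9$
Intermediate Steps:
$w = \frac{40415}{11583}$ ($w = \left(-40415\right) \left(- \frac{1}{11583}\right) = \frac{40415}{11583} \approx 3.4892$)
$O = - \frac{353407}{11583}$ ($O = \frac{40415}{11583} - 34 = - \frac{353407}{11583} \approx -30.511$)
$\frac{75877}{O} = \frac{75877}{- \frac{353407}{11583}} = 75877 \left(- \frac{11583}{353407}\right) = - \frac{878883291}{353407}$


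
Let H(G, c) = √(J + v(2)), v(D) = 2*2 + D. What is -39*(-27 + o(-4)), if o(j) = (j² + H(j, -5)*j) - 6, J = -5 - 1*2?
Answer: 663 + 156*I ≈ 663.0 + 156.0*I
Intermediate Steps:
J = -7 (J = -5 - 2 = -7)
v(D) = 4 + D
H(G, c) = I (H(G, c) = √(-7 + (4 + 2)) = √(-7 + 6) = √(-1) = I)
o(j) = -6 + j² + I*j (o(j) = (j² + I*j) - 6 = -6 + j² + I*j)
-39*(-27 + o(-4)) = -39*(-27 + (-6 + (-4)² + I*(-4))) = -39*(-27 + (-6 + 16 - 4*I)) = -39*(-27 + (10 - 4*I)) = -39*(-17 - 4*I) = 663 + 156*I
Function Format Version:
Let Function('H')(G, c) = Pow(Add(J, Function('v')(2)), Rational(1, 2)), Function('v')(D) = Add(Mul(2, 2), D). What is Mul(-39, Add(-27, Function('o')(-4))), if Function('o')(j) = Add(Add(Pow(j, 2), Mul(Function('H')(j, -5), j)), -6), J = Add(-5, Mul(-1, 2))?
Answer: Add(663, Mul(156, I)) ≈ Add(663.00, Mul(156.00, I))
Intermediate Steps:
J = -7 (J = Add(-5, -2) = -7)
Function('v')(D) = Add(4, D)
Function('H')(G, c) = I (Function('H')(G, c) = Pow(Add(-7, Add(4, 2)), Rational(1, 2)) = Pow(Add(-7, 6), Rational(1, 2)) = Pow(-1, Rational(1, 2)) = I)
Function('o')(j) = Add(-6, Pow(j, 2), Mul(I, j)) (Function('o')(j) = Add(Add(Pow(j, 2), Mul(I, j)), -6) = Add(-6, Pow(j, 2), Mul(I, j)))
Mul(-39, Add(-27, Function('o')(-4))) = Mul(-39, Add(-27, Add(-6, Pow(-4, 2), Mul(I, -4)))) = Mul(-39, Add(-27, Add(-6, 16, Mul(-4, I)))) = Mul(-39, Add(-27, Add(10, Mul(-4, I)))) = Mul(-39, Add(-17, Mul(-4, I))) = Add(663, Mul(156, I))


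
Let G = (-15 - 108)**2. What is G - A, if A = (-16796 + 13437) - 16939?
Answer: 35427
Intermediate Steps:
A = -20298 (A = -3359 - 16939 = -20298)
G = 15129 (G = (-123)**2 = 15129)
G - A = 15129 - 1*(-20298) = 15129 + 20298 = 35427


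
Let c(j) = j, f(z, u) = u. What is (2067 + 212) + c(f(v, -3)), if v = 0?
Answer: 2276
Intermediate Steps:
(2067 + 212) + c(f(v, -3)) = (2067 + 212) - 3 = 2279 - 3 = 2276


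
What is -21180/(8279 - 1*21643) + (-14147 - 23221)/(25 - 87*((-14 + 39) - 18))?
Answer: 15992346/243893 ≈ 65.571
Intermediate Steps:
-21180/(8279 - 1*21643) + (-14147 - 23221)/(25 - 87*((-14 + 39) - 18)) = -21180/(8279 - 21643) - 37368/(25 - 87*(25 - 18)) = -21180/(-13364) - 37368/(25 - 87*7) = -21180*(-1/13364) - 37368/(25 - 609) = 5295/3341 - 37368/(-584) = 5295/3341 - 37368*(-1/584) = 5295/3341 + 4671/73 = 15992346/243893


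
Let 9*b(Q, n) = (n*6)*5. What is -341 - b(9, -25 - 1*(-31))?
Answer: -361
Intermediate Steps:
b(Q, n) = 10*n/3 (b(Q, n) = ((n*6)*5)/9 = ((6*n)*5)/9 = (30*n)/9 = 10*n/3)
-341 - b(9, -25 - 1*(-31)) = -341 - 10*(-25 - 1*(-31))/3 = -341 - 10*(-25 + 31)/3 = -341 - 10*6/3 = -341 - 1*20 = -341 - 20 = -361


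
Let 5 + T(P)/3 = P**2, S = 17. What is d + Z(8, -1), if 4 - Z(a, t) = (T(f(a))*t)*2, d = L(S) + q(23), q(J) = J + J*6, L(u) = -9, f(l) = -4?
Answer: 222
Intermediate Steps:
T(P) = -15 + 3*P**2
q(J) = 7*J (q(J) = J + 6*J = 7*J)
d = 152 (d = -9 + 7*23 = -9 + 161 = 152)
Z(a, t) = 4 - 66*t (Z(a, t) = 4 - (-15 + 3*(-4)**2)*t*2 = 4 - (-15 + 3*16)*t*2 = 4 - (-15 + 48)*t*2 = 4 - 33*t*2 = 4 - 66*t)
d + Z(8, -1) = 152 + (4 - 66*(-1)) = 152 + (4 + 66) = 152 + 70 = 222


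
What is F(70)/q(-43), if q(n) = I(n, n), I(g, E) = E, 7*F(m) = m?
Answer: -10/43 ≈ -0.23256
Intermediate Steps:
F(m) = m/7
q(n) = n
F(70)/q(-43) = ((⅐)*70)/(-43) = 10*(-1/43) = -10/43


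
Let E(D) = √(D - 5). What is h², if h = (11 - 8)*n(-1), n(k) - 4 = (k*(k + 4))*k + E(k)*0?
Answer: 441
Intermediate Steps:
E(D) = √(-5 + D)
n(k) = 4 + k²*(4 + k) (n(k) = 4 + ((k*(k + 4))*k + √(-5 + k)*0) = 4 + ((k*(4 + k))*k + 0) = 4 + (k²*(4 + k) + 0) = 4 + k²*(4 + k))
h = 21 (h = (11 - 8)*(4 + (-1)³ + 4*(-1)²) = 3*(4 - 1 + 4*1) = 3*(4 - 1 + 4) = 3*7 = 21)
h² = 21² = 441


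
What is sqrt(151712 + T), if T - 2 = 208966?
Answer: 2*sqrt(90170) ≈ 600.57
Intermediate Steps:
T = 208968 (T = 2 + 208966 = 208968)
sqrt(151712 + T) = sqrt(151712 + 208968) = sqrt(360680) = 2*sqrt(90170)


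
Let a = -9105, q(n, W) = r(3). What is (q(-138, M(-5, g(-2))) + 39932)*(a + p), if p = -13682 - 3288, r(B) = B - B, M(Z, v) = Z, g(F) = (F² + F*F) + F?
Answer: -1041226900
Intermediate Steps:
g(F) = F + 2*F² (g(F) = (F² + F²) + F = 2*F² + F = F + 2*F²)
r(B) = 0
q(n, W) = 0
p = -16970
(q(-138, M(-5, g(-2))) + 39932)*(a + p) = (0 + 39932)*(-9105 - 16970) = 39932*(-26075) = -1041226900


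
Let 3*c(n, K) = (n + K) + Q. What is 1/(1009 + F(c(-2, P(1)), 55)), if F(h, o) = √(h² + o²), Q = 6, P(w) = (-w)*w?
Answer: 1009/1015055 - √3026/1015055 ≈ 0.00093984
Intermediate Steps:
P(w) = -w²
c(n, K) = 2 + K/3 + n/3 (c(n, K) = ((n + K) + 6)/3 = ((K + n) + 6)/3 = (6 + K + n)/3 = 2 + K/3 + n/3)
1/(1009 + F(c(-2, P(1)), 55)) = 1/(1009 + √((2 + (-1*1²)/3 + (⅓)*(-2))² + 55²)) = 1/(1009 + √((2 + (-1*1)/3 - ⅔)² + 3025)) = 1/(1009 + √((2 + (⅓)*(-1) - ⅔)² + 3025)) = 1/(1009 + √((2 - ⅓ - ⅔)² + 3025)) = 1/(1009 + √(1² + 3025)) = 1/(1009 + √(1 + 3025)) = 1/(1009 + √3026)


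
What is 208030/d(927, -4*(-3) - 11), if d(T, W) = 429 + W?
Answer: 20803/43 ≈ 483.79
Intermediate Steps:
208030/d(927, -4*(-3) - 11) = 208030/(429 + (-4*(-3) - 11)) = 208030/(429 + (12 - 11)) = 208030/(429 + 1) = 208030/430 = 208030*(1/430) = 20803/43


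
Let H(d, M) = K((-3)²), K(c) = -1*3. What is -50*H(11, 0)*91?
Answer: 13650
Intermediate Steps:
K(c) = -3
H(d, M) = -3
-50*H(11, 0)*91 = -50*(-3)*91 = 150*91 = 13650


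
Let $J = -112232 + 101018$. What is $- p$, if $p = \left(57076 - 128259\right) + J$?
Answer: $82397$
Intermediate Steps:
$J = -11214$
$p = -82397$ ($p = \left(57076 - 128259\right) - 11214 = -71183 - 11214 = -82397$)
$- p = \left(-1\right) \left(-82397\right) = 82397$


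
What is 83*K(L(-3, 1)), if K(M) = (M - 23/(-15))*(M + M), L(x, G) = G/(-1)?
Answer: -1328/15 ≈ -88.533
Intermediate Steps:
L(x, G) = -G (L(x, G) = G*(-1) = -G)
K(M) = 2*M*(23/15 + M) (K(M) = (M - 23*(-1/15))*(2*M) = (M + 23/15)*(2*M) = (23/15 + M)*(2*M) = 2*M*(23/15 + M))
83*K(L(-3, 1)) = 83*(2*(-1*1)*(23 + 15*(-1*1))/15) = 83*((2/15)*(-1)*(23 + 15*(-1))) = 83*((2/15)*(-1)*(23 - 15)) = 83*((2/15)*(-1)*8) = 83*(-16/15) = -1328/15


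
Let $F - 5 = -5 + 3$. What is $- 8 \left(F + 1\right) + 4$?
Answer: $-28$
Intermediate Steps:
$F = 3$ ($F = 5 + \left(-5 + 3\right) = 5 - 2 = 3$)
$- 8 \left(F + 1\right) + 4 = - 8 \left(3 + 1\right) + 4 = \left(-8\right) 4 + 4 = -32 + 4 = -28$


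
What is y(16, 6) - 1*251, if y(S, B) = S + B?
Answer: -229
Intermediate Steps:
y(S, B) = B + S
y(16, 6) - 1*251 = (6 + 16) - 1*251 = 22 - 251 = -229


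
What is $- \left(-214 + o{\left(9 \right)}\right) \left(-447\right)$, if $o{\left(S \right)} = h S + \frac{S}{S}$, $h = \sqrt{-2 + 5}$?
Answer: $-95211 + 4023 \sqrt{3} \approx -88243.0$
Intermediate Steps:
$h = \sqrt{3} \approx 1.732$
$o{\left(S \right)} = 1 + S \sqrt{3}$ ($o{\left(S \right)} = \sqrt{3} S + \frac{S}{S} = S \sqrt{3} + 1 = 1 + S \sqrt{3}$)
$- \left(-214 + o{\left(9 \right)}\right) \left(-447\right) = - \left(-214 + \left(1 + 9 \sqrt{3}\right)\right) \left(-447\right) = - \left(-213 + 9 \sqrt{3}\right) \left(-447\right) = - (95211 - 4023 \sqrt{3}) = -95211 + 4023 \sqrt{3}$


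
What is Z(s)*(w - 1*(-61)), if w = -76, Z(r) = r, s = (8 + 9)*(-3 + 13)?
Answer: -2550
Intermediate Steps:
s = 170 (s = 17*10 = 170)
Z(s)*(w - 1*(-61)) = 170*(-76 - 1*(-61)) = 170*(-76 + 61) = 170*(-15) = -2550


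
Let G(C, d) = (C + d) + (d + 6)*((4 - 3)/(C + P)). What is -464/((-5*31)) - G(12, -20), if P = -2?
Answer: 1921/155 ≈ 12.394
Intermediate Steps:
G(C, d) = C + d + (6 + d)/(-2 + C) (G(C, d) = (C + d) + (d + 6)*((4 - 3)/(C - 2)) = (C + d) + (6 + d)*(1/(-2 + C)) = (C + d) + (6 + d)/(-2 + C) = C + d + (6 + d)/(-2 + C))
-464/((-5*31)) - G(12, -20) = -464/((-5*31)) - (6 + 12**2 - 1*(-20) - 2*12 + 12*(-20))/(-2 + 12) = -464/(-155) - (6 + 144 + 20 - 24 - 240)/10 = -464*(-1/155) - (-94)/10 = 464/155 - 1*(-47/5) = 464/155 + 47/5 = 1921/155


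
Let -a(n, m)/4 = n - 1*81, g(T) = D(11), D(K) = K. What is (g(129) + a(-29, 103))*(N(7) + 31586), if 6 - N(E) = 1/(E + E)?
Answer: 199471437/14 ≈ 1.4248e+7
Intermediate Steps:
g(T) = 11
a(n, m) = 324 - 4*n (a(n, m) = -4*(n - 1*81) = -4*(n - 81) = -4*(-81 + n) = 324 - 4*n)
N(E) = 6 - 1/(2*E) (N(E) = 6 - 1/(E + E) = 6 - 1/(2*E))
(g(129) + a(-29, 103))*(N(7) + 31586) = (11 + (324 - 4*(-29)))*((6 - ½/7) + 31586) = (11 + (324 + 116))*((6 - ½*⅐) + 31586) = (11 + 440)*((6 - 1/14) + 31586) = 451*(83/14 + 31586) = 451*(442287/14) = 199471437/14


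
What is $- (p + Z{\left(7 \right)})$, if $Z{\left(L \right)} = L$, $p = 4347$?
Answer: $-4354$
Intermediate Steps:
$- (p + Z{\left(7 \right)}) = - (4347 + 7) = \left(-1\right) 4354 = -4354$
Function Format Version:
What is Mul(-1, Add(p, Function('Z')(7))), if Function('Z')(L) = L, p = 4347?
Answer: -4354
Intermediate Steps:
Mul(-1, Add(p, Function('Z')(7))) = Mul(-1, Add(4347, 7)) = Mul(-1, 4354) = -4354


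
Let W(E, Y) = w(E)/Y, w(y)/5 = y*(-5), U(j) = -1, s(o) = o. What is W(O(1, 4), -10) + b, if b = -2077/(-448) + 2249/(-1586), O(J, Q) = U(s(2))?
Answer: 19625/27328 ≈ 0.71813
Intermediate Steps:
O(J, Q) = -1
w(y) = -25*y (w(y) = 5*(y*(-5)) = 5*(-5*y) = -25*y)
b = 87945/27328 (b = -2077*(-1/448) + 2249*(-1/1586) = 2077/448 - 173/122 = 87945/27328 ≈ 3.2181)
W(E, Y) = -25*E/Y (W(E, Y) = (-25*E)/Y = -25*E/Y)
W(O(1, 4), -10) + b = -25*(-1)/(-10) + 87945/27328 = -25*(-1)*(-⅒) + 87945/27328 = -5/2 + 87945/27328 = 19625/27328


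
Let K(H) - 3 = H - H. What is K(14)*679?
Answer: 2037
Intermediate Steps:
K(H) = 3 (K(H) = 3 + (H - H) = 3 + 0 = 3)
K(14)*679 = 3*679 = 2037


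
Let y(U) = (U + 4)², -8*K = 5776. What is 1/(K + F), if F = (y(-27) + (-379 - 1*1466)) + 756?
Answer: -1/1282 ≈ -0.00078003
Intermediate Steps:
K = -722 (K = -⅛*5776 = -722)
y(U) = (4 + U)²
F = -560 (F = ((4 - 27)² + (-379 - 1*1466)) + 756 = ((-23)² + (-379 - 1466)) + 756 = (529 - 1845) + 756 = -1316 + 756 = -560)
1/(K + F) = 1/(-722 - 560) = 1/(-1282) = -1/1282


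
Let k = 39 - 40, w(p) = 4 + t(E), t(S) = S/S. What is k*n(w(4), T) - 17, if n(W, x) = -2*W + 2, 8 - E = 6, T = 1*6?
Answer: -9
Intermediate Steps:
T = 6
E = 2 (E = 8 - 1*6 = 8 - 6 = 2)
t(S) = 1
w(p) = 5 (w(p) = 4 + 1 = 5)
n(W, x) = 2 - 2*W
k = -1
k*n(w(4), T) - 17 = -(2 - 2*5) - 17 = -(2 - 10) - 17 = -1*(-8) - 17 = 8 - 17 = -9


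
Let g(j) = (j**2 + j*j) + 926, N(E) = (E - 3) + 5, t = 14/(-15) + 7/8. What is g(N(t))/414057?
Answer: 6721489/2981210400 ≈ 0.0022546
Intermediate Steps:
t = -7/120 (t = 14*(-1/15) + 7*(1/8) = -14/15 + 7/8 = -7/120 ≈ -0.058333)
N(E) = 2 + E (N(E) = (-3 + E) + 5 = 2 + E)
g(j) = 926 + 2*j**2 (g(j) = (j**2 + j**2) + 926 = 2*j**2 + 926 = 926 + 2*j**2)
g(N(t))/414057 = (926 + 2*(2 - 7/120)**2)/414057 = (926 + 2*(233/120)**2)*(1/414057) = (926 + 2*(54289/14400))*(1/414057) = (926 + 54289/7200)*(1/414057) = (6721489/7200)*(1/414057) = 6721489/2981210400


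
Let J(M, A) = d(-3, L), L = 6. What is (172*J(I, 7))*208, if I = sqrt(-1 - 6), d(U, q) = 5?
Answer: 178880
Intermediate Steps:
I = I*sqrt(7) (I = sqrt(-7) = I*sqrt(7) ≈ 2.6458*I)
J(M, A) = 5
(172*J(I, 7))*208 = (172*5)*208 = 860*208 = 178880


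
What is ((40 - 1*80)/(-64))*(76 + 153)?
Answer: 1145/8 ≈ 143.13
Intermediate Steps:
((40 - 1*80)/(-64))*(76 + 153) = ((40 - 80)*(-1/64))*229 = -40*(-1/64)*229 = (5/8)*229 = 1145/8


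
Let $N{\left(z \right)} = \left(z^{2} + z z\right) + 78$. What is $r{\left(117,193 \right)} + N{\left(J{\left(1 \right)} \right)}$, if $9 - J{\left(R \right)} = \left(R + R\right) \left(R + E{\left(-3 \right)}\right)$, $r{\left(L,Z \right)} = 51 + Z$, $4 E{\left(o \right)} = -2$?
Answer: $450$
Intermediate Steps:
$E{\left(o \right)} = - \frac{1}{2}$ ($E{\left(o \right)} = \frac{1}{4} \left(-2\right) = - \frac{1}{2}$)
$J{\left(R \right)} = 9 - 2 R \left(- \frac{1}{2} + R\right)$ ($J{\left(R \right)} = 9 - \left(R + R\right) \left(R - \frac{1}{2}\right) = 9 - 2 R \left(- \frac{1}{2} + R\right)$)
$N{\left(z \right)} = 78 + 2 z^{2}$ ($N{\left(z \right)} = \left(z^{2} + z^{2}\right) + 78 = 2 z^{2} + 78 = 78 + 2 z^{2}$)
$r{\left(117,193 \right)} + N{\left(J{\left(1 \right)} \right)} = \left(51 + 193\right) + \left(78 + 2 \left(9 + 1 - 2 \cdot 1^{2}\right)^{2}\right) = 244 + \left(78 + 2 \left(9 + 1 - 2\right)^{2}\right) = 244 + \left(78 + 2 \cdot 8^{2}\right) = 244 + \left(78 + 2 \cdot 64\right) = 244 + \left(78 + 128\right) = 244 + 206 = 450$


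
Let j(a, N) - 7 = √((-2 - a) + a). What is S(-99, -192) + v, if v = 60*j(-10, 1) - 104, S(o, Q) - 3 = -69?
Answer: 250 + 60*I*√2 ≈ 250.0 + 84.853*I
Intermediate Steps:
S(o, Q) = -66 (S(o, Q) = 3 - 69 = -66)
j(a, N) = 7 + I*√2 (j(a, N) = 7 + √((-2 - a) + a) = 7 + √(-2) = 7 + I*√2)
v = 316 + 60*I*√2 (v = 60*(7 + I*√2) - 104 = (420 + 60*I*√2) - 104 = 316 + 60*I*√2 ≈ 316.0 + 84.853*I)
S(-99, -192) + v = -66 + (316 + 60*I*√2) = 250 + 60*I*√2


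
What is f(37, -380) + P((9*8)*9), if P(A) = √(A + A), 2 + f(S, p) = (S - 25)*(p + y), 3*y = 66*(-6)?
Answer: -6110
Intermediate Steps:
y = -132 (y = (66*(-6))/3 = (⅓)*(-396) = -132)
f(S, p) = -2 + (-132 + p)*(-25 + S) (f(S, p) = -2 + (S - 25)*(p - 132) = -2 + (-25 + S)*(-132 + p) = -2 + (-132 + p)*(-25 + S))
P(A) = √2*√A (P(A) = √(2*A) = √2*√A)
f(37, -380) + P((9*8)*9) = (3298 - 132*37 - 25*(-380) + 37*(-380)) + √2*√((9*8)*9) = (3298 - 4884 + 9500 - 14060) + √2*√(72*9) = -6146 + √2*√648 = -6146 + √2*(18*√2) = -6146 + 36 = -6110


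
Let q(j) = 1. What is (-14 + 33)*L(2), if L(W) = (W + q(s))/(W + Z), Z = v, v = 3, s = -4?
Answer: 57/5 ≈ 11.400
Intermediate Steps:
Z = 3
L(W) = (1 + W)/(3 + W) (L(W) = (W + 1)/(W + 3) = (1 + W)/(3 + W))
(-14 + 33)*L(2) = (-14 + 33)*((1 + 2)/(3 + 2)) = 19*(3/5) = 57/5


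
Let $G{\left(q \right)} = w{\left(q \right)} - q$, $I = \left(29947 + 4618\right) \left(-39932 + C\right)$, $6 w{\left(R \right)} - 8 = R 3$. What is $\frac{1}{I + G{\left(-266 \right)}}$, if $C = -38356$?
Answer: $- \frac{3}{8118073757} \approx -3.6955 \cdot 10^{-10}$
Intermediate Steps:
$w{\left(R \right)} = \frac{4}{3} + \frac{R}{2}$ ($w{\left(R \right)} = \frac{4}{3} + \frac{R 3}{6} = \frac{4}{3} + \frac{3 R}{6} = \frac{4}{3} + \frac{R}{2}$)
$I = -2706024720$ ($I = \left(29947 + 4618\right) \left(-39932 - 38356\right) = 34565 \left(-78288\right) = -2706024720$)
$G{\left(q \right)} = \frac{4}{3} - \frac{q}{2}$ ($G{\left(q \right)} = \left(\frac{4}{3} + \frac{q}{2}\right) - q = \frac{4}{3} - \frac{q}{2}$)
$\frac{1}{I + G{\left(-266 \right)}} = \frac{1}{-2706024720 + \left(\frac{4}{3} - -133\right)} = \frac{1}{-2706024720 + \left(\frac{4}{3} + 133\right)} = \frac{1}{-2706024720 + \frac{403}{3}} = \frac{1}{- \frac{8118073757}{3}} = - \frac{3}{8118073757}$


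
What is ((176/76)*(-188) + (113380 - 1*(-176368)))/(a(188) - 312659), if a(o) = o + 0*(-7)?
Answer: -5496940/5936949 ≈ -0.92589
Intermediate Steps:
a(o) = o (a(o) = o + 0 = o)
((176/76)*(-188) + (113380 - 1*(-176368)))/(a(188) - 312659) = ((176/76)*(-188) + (113380 - 1*(-176368)))/(188 - 312659) = ((176*(1/76))*(-188) + (113380 + 176368))/(-312471) = ((44/19)*(-188) + 289748)*(-1/312471) = (-8272/19 + 289748)*(-1/312471) = (5496940/19)*(-1/312471) = -5496940/5936949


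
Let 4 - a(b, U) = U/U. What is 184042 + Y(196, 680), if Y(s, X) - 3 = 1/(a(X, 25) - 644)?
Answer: 117972844/641 ≈ 1.8405e+5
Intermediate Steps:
a(b, U) = 3 (a(b, U) = 4 - U/U = 4 - 1*1 = 4 - 1 = 3)
Y(s, X) = 1922/641 (Y(s, X) = 3 + 1/(3 - 644) = 3 + 1/(-641) = 3 - 1/641 = 1922/641)
184042 + Y(196, 680) = 184042 + 1922/641 = 117972844/641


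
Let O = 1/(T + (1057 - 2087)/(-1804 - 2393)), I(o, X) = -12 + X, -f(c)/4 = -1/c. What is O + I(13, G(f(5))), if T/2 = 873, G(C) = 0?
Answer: -87943707/7328992 ≈ -11.999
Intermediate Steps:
f(c) = 4/c (f(c) = -(-4)/c = 4/c)
T = 1746 (T = 2*873 = 1746)
O = 4197/7328992 (O = 1/(1746 + (1057 - 2087)/(-1804 - 2393)) = 1/(1746 - 1030/(-4197)) = 1/(1746 - 1030*(-1/4197)) = 1/(1746 + 1030/4197) = 1/(7328992/4197) = 4197/7328992 ≈ 0.00057266)
O + I(13, G(f(5))) = 4197/7328992 + (-12 + 0) = 4197/7328992 - 12 = -87943707/7328992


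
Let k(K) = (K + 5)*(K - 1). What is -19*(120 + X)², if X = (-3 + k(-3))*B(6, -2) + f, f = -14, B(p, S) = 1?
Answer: -171475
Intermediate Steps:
k(K) = (-1 + K)*(5 + K) (k(K) = (5 + K)*(-1 + K) = (-1 + K)*(5 + K))
X = -25 (X = (-3 + (-5 + (-3)² + 4*(-3)))*1 - 14 = (-3 + (-5 + 9 - 12))*1 - 14 = (-3 - 8)*1 - 14 = -11*1 - 14 = -11 - 14 = -25)
-19*(120 + X)² = -19*(120 - 25)² = -19*95² = -19*9025 = -171475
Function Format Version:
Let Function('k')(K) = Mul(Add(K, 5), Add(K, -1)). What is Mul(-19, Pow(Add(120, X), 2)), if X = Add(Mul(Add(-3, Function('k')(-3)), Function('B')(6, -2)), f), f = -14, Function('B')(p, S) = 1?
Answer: -171475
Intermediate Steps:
Function('k')(K) = Mul(Add(-1, K), Add(5, K)) (Function('k')(K) = Mul(Add(5, K), Add(-1, K)) = Mul(Add(-1, K), Add(5, K)))
X = -25 (X = Add(Mul(Add(-3, Add(-5, Pow(-3, 2), Mul(4, -3))), 1), -14) = Add(Mul(Add(-3, Add(-5, 9, -12)), 1), -14) = Add(Mul(Add(-3, -8), 1), -14) = Add(Mul(-11, 1), -14) = Add(-11, -14) = -25)
Mul(-19, Pow(Add(120, X), 2)) = Mul(-19, Pow(Add(120, -25), 2)) = Mul(-19, Pow(95, 2)) = Mul(-19, 9025) = -171475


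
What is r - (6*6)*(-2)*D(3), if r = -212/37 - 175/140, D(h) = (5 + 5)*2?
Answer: 212087/148 ≈ 1433.0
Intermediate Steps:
D(h) = 20 (D(h) = 10*2 = 20)
r = -1033/148 (r = -212*1/37 - 175*1/140 = -212/37 - 5/4 = -1033/148 ≈ -6.9797)
r - (6*6)*(-2)*D(3) = -1033/148 - (6*6)*(-2)*20 = -1033/148 - 36*(-2)*20 = -1033/148 - (-72)*20 = -1033/148 - 1*(-1440) = -1033/148 + 1440 = 212087/148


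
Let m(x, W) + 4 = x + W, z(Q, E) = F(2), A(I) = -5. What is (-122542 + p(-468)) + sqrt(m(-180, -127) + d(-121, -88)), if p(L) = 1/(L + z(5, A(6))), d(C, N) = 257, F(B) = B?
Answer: -57104573/466 + 3*I*sqrt(6) ≈ -1.2254e+5 + 7.3485*I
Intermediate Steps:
z(Q, E) = 2
p(L) = 1/(2 + L) (p(L) = 1/(L + 2) = 1/(2 + L))
m(x, W) = -4 + W + x (m(x, W) = -4 + (x + W) = -4 + (W + x) = -4 + W + x)
(-122542 + p(-468)) + sqrt(m(-180, -127) + d(-121, -88)) = (-122542 + 1/(2 - 468)) + sqrt((-4 - 127 - 180) + 257) = (-122542 + 1/(-466)) + sqrt(-311 + 257) = (-122542 - 1/466) + sqrt(-54) = -57104573/466 + 3*I*sqrt(6)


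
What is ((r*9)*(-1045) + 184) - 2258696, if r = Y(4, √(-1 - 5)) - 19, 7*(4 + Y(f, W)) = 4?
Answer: -14332999/7 ≈ -2.0476e+6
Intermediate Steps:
Y(f, W) = -24/7 (Y(f, W) = -4 + (⅐)*4 = -4 + 4/7 = -24/7)
r = -157/7 (r = -24/7 - 19 = -157/7 ≈ -22.429)
((r*9)*(-1045) + 184) - 2258696 = (-157/7*9*(-1045) + 184) - 2258696 = (-1413/7*(-1045) + 184) - 2258696 = (1476585/7 + 184) - 2258696 = 1477873/7 - 2258696 = -14332999/7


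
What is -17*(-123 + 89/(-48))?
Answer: 101881/48 ≈ 2122.5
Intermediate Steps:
-17*(-123 + 89/(-48)) = -17*(-123 + 89*(-1/48)) = -17*(-123 - 89/48) = -17*(-5993/48) = 101881/48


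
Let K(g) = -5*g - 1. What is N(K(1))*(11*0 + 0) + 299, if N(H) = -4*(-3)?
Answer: 299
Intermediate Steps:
K(g) = -1 - 5*g
N(H) = 12
N(K(1))*(11*0 + 0) + 299 = 12*(11*0 + 0) + 299 = 12*(0 + 0) + 299 = 12*0 + 299 = 0 + 299 = 299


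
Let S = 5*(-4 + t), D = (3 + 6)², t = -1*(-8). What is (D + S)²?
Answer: 10201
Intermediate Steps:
t = 8
D = 81 (D = 9² = 81)
S = 20 (S = 5*(-4 + 8) = 5*4 = 20)
(D + S)² = (81 + 20)² = 101² = 10201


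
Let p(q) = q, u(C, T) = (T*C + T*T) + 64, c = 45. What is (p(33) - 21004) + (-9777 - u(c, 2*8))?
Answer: -31788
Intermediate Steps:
u(C, T) = 64 + T² + C*T (u(C, T) = (C*T + T²) + 64 = (T² + C*T) + 64 = 64 + T² + C*T)
(p(33) - 21004) + (-9777 - u(c, 2*8)) = (33 - 21004) + (-9777 - (64 + (2*8)² + 45*(2*8))) = -20971 + (-9777 - (64 + 16² + 45*16)) = -20971 + (-9777 - (64 + 256 + 720)) = -20971 + (-9777 - 1*1040) = -20971 + (-9777 - 1040) = -20971 - 10817 = -31788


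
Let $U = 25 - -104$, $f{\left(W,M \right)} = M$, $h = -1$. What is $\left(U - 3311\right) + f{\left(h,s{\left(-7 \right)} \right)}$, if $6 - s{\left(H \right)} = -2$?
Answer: $-3174$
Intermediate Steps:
$s{\left(H \right)} = 8$ ($s{\left(H \right)} = 6 - -2 = 6 + 2 = 8$)
$U = 129$ ($U = 25 + 104 = 129$)
$\left(U - 3311\right) + f{\left(h,s{\left(-7 \right)} \right)} = \left(129 - 3311\right) + 8 = -3182 + 8 = -3174$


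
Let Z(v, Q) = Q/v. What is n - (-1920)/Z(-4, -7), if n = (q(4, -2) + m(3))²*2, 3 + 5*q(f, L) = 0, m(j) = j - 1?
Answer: 192686/175 ≈ 1101.1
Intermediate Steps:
m(j) = -1 + j
q(f, L) = -⅗ (q(f, L) = -⅗ + (⅕)*0 = -⅗ + 0 = -⅗)
n = 98/25 (n = (-⅗ + (-1 + 3))²*2 = (-⅗ + 2)²*2 = (7/5)²*2 = (49/25)*2 = 98/25 ≈ 3.9200)
n - (-1920)/Z(-4, -7) = 98/25 - (-1920)/((-7/(-4))) = 98/25 - (-1920)/((-7*(-¼))) = 98/25 - (-1920)/7/4 = 98/25 - (-1920)*4/7 = 98/25 - 40*(-192/7) = 98/25 + 7680/7 = 192686/175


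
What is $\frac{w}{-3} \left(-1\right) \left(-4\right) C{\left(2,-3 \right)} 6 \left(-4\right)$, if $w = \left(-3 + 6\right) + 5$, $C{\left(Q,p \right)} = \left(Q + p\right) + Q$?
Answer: $256$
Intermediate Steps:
$C{\left(Q,p \right)} = p + 2 Q$
$w = 8$ ($w = 3 + 5 = 8$)
$\frac{w}{-3} \left(-1\right) \left(-4\right) C{\left(2,-3 \right)} 6 \left(-4\right) = \frac{1}{-3} \cdot 8 \left(-1\right) \left(-4\right) \left(-3 + 2 \cdot 2\right) 6 \left(-4\right) = \left(- \frac{1}{3}\right) 8 \cdot 4 \left(-3 + 4\right) 6 \left(-4\right) = - \frac{8 \cdot 4 \cdot 1 \cdot 6 \left(-4\right)}{3} = - \frac{8 \cdot 4 \cdot 6 \left(-4\right)}{3} = - \frac{8 \cdot 4 \left(-24\right)}{3} = \left(- \frac{8}{3}\right) \left(-96\right) = 256$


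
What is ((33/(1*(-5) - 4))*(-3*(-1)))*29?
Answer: -319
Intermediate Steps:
((33/(1*(-5) - 4))*(-3*(-1)))*29 = ((33/(-5 - 4))*3)*29 = ((33/(-9))*3)*29 = ((33*(-1/9))*3)*29 = -11/3*3*29 = -11*29 = -319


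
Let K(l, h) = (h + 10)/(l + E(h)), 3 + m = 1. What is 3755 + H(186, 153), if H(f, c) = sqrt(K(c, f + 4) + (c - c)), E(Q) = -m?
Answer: 3755 + 2*sqrt(310)/31 ≈ 3756.1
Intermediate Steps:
m = -2 (m = -3 + 1 = -2)
E(Q) = 2 (E(Q) = -1*(-2) = 2)
K(l, h) = (10 + h)/(2 + l) (K(l, h) = (h + 10)/(l + 2) = (10 + h)/(2 + l))
H(f, c) = sqrt((14 + f)/(2 + c)) (H(f, c) = sqrt((10 + (f + 4))/(2 + c) + (c - c)) = sqrt((10 + (4 + f))/(2 + c) + 0) = sqrt((14 + f)/(2 + c) + 0) = sqrt((14 + f)/(2 + c)))
3755 + H(186, 153) = 3755 + sqrt((14 + 186)/(2 + 153)) = 3755 + sqrt(200/155) = 3755 + sqrt((1/155)*200) = 3755 + sqrt(40/31) = 3755 + 2*sqrt(310)/31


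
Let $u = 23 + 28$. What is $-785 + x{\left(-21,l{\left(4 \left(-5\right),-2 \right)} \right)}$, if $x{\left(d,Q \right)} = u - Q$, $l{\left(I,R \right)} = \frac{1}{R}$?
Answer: $- \frac{1467}{2} \approx -733.5$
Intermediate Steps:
$u = 51$
$x{\left(d,Q \right)} = 51 - Q$
$-785 + x{\left(-21,l{\left(4 \left(-5\right),-2 \right)} \right)} = -785 + \left(51 - \frac{1}{-2}\right) = -785 + \left(51 - - \frac{1}{2}\right) = -785 + \left(51 + \frac{1}{2}\right) = -785 + \frac{103}{2} = - \frac{1467}{2}$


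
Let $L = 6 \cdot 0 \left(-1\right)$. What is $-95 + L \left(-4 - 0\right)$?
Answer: $-95$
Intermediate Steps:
$L = 0$ ($L = 0 \left(-1\right) = 0$)
$-95 + L \left(-4 - 0\right) = -95 + 0 \left(-4 - 0\right) = -95 + 0 \left(-4 + 0\right) = -95 + 0 \left(-4\right) = -95 + 0 = -95$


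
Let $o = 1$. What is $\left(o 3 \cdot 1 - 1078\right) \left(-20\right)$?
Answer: $21500$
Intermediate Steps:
$\left(o 3 \cdot 1 - 1078\right) \left(-20\right) = \left(1 \cdot 3 \cdot 1 - 1078\right) \left(-20\right) = \left(3 \cdot 1 - 1078\right) \left(-20\right) = \left(3 - 1078\right) \left(-20\right) = \left(-1075\right) \left(-20\right) = 21500$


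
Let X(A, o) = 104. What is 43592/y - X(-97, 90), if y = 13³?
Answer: -184896/2197 ≈ -84.158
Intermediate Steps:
y = 2197
43592/y - X(-97, 90) = 43592/2197 - 1*104 = 43592*(1/2197) - 104 = 43592/2197 - 104 = -184896/2197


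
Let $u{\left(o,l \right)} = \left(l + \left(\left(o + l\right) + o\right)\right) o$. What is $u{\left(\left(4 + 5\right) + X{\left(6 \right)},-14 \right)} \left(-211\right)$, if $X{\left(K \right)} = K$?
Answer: $-6330$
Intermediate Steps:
$u{\left(o,l \right)} = o \left(2 l + 2 o\right)$ ($u{\left(o,l \right)} = \left(l + \left(\left(l + o\right) + o\right)\right) o = \left(l + \left(l + 2 o\right)\right) o = \left(2 l + 2 o\right) o = o \left(2 l + 2 o\right)$)
$u{\left(\left(4 + 5\right) + X{\left(6 \right)},-14 \right)} \left(-211\right) = 2 \left(\left(4 + 5\right) + 6\right) \left(-14 + \left(\left(4 + 5\right) + 6\right)\right) \left(-211\right) = 2 \left(9 + 6\right) \left(-14 + \left(9 + 6\right)\right) \left(-211\right) = 2 \cdot 15 \left(-14 + 15\right) \left(-211\right) = 2 \cdot 15 \cdot 1 \left(-211\right) = 30 \left(-211\right) = -6330$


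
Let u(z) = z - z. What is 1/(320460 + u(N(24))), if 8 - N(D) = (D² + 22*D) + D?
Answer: 1/320460 ≈ 3.1205e-6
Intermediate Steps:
N(D) = 8 - D² - 23*D (N(D) = 8 - ((D² + 22*D) + D) = 8 - (D² + 23*D) = 8 + (-D² - 23*D) = 8 - D² - 23*D)
u(z) = 0
1/(320460 + u(N(24))) = 1/(320460 + 0) = 1/320460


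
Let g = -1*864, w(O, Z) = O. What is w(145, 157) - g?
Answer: 1009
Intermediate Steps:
g = -864
w(145, 157) - g = 145 - 1*(-864) = 145 + 864 = 1009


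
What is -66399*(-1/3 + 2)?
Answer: -110665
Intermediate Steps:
-66399*(-1/3 + 2) = -110665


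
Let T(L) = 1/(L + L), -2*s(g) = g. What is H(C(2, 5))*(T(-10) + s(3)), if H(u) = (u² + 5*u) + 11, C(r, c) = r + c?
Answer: -589/4 ≈ -147.25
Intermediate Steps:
s(g) = -g/2
T(L) = 1/(2*L)
C(r, c) = c + r
H(u) = 11 + u² + 5*u
H(C(2, 5))*(T(-10) + s(3)) = (11 + (5 + 2)² + 5*(5 + 2))*((½)/(-10) - ½*3) = (11 + 7² + 5*7)*((½)*(-⅒) - 3/2) = (11 + 49 + 35)*(-1/20 - 3/2) = 95*(-31/20) = -589/4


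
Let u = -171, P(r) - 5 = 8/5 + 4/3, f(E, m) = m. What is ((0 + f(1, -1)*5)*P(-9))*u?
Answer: 6783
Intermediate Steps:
P(r) = 119/15 (P(r) = 5 + (8/5 + 4/3) = 5 + 44/15 = 119/15)
((0 + f(1, -1)*5)*P(-9))*u = ((0 - 1*5)*(119/15))*(-171) = ((0 - 5)*(119/15))*(-171) = -5*119/15*(-171) = -119/3*(-171) = 6783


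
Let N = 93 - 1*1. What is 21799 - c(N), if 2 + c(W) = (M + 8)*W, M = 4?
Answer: 20697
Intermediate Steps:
N = 92 (N = 93 - 1 = 92)
c(W) = -2 + 12*W (c(W) = -2 + (4 + 8)*W = -2 + 12*W)
21799 - c(N) = 21799 - (-2 + 12*92) = 21799 - (-2 + 1104) = 21799 - 1*1102 = 21799 - 1102 = 20697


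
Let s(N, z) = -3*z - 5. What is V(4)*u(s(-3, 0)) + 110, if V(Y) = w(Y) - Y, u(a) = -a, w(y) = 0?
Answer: 90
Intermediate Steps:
s(N, z) = -5 - 3*z
V(Y) = -Y (V(Y) = 0 - Y = -Y)
V(4)*u(s(-3, 0)) + 110 = (-1*4)*(-(-5 - 3*0)) + 110 = -(-4)*(-5 + 0) + 110 = -(-4)*(-5) + 110 = -4*5 + 110 = -20 + 110 = 90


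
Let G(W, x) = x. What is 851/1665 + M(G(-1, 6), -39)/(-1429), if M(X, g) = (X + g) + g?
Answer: 36107/64305 ≈ 0.56150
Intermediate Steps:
M(X, g) = X + 2*g
851/1665 + M(G(-1, 6), -39)/(-1429) = 851/1665 + (6 + 2*(-39))/(-1429) = 851*(1/1665) + (6 - 78)*(-1/1429) = 23/45 - 72*(-1/1429) = 23/45 + 72/1429 = 36107/64305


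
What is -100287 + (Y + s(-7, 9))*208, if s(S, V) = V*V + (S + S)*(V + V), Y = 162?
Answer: -102159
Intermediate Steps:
s(S, V) = V² + 4*S*V (s(S, V) = V² + (2*S)*(2*V) = V² + 4*S*V)
-100287 + (Y + s(-7, 9))*208 = -100287 + (162 + 9*(9 + 4*(-7)))*208 = -100287 + (162 + 9*(9 - 28))*208 = -100287 + (162 + 9*(-19))*208 = -100287 + (162 - 171)*208 = -100287 - 9*208 = -100287 - 1872 = -102159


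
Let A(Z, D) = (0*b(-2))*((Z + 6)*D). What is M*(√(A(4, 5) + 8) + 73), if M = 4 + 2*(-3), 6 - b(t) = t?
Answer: -146 - 4*√2 ≈ -151.66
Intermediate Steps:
b(t) = 6 - t
A(Z, D) = 0 (A(Z, D) = (0*(6 - 1*(-2)))*((Z + 6)*D) = (0*(6 + 2))*((6 + Z)*D) = (0*8)*(D*(6 + Z)) = 0*(D*(6 + Z)) = 0)
M = -2 (M = 4 - 6 = -2)
M*(√(A(4, 5) + 8) + 73) = -2*(√(0 + 8) + 73) = -2*(√8 + 73) = -2*(2*√2 + 73) = -2*(73 + 2*√2) = -146 - 4*√2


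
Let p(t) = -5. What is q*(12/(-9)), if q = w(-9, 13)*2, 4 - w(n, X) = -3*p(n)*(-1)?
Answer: -152/3 ≈ -50.667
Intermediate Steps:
w(n, X) = 19 (w(n, X) = 4 - (-3*(-5))*(-1) = 4 - 15*(-1) = 4 - 1*(-15) = 4 + 15 = 19)
q = 38 (q = 19*2 = 38)
q*(12/(-9)) = 38*(12/(-9)) = 38*(12*(-⅑)) = 38*(-4/3) = -152/3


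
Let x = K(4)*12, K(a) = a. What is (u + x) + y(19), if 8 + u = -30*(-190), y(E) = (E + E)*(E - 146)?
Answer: 914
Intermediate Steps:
y(E) = 2*E*(-146 + E) (y(E) = (2*E)*(-146 + E) = 2*E*(-146 + E))
u = 5692 (u = -8 - 30*(-190) = -8 + 5700 = 5692)
x = 48 (x = 4*12 = 48)
(u + x) + y(19) = (5692 + 48) + 2*19*(-146 + 19) = 5740 + 2*19*(-127) = 5740 - 4826 = 914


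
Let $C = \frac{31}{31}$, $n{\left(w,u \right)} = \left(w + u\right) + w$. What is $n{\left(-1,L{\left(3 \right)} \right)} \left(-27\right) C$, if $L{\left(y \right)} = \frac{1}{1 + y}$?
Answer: $\frac{189}{4} \approx 47.25$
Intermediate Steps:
$n{\left(w,u \right)} = u + 2 w$ ($n{\left(w,u \right)} = \left(u + w\right) + w = u + 2 w$)
$C = 1$ ($C = 31 \cdot \frac{1}{31} = 1$)
$n{\left(-1,L{\left(3 \right)} \right)} \left(-27\right) C = \left(\frac{1}{1 + 3} + 2 \left(-1\right)\right) \left(-27\right) 1 = \left(\frac{1}{4} - 2\right) \left(-27\right) 1 = \left(- \frac{7}{4}\right) \left(-27\right) 1 = \frac{189}{4} \cdot 1 = \frac{189}{4}$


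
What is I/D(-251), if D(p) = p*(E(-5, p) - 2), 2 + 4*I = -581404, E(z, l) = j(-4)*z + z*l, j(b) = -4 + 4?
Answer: 41529/89858 ≈ 0.46216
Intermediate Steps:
j(b) = 0
E(z, l) = l*z (E(z, l) = 0*z + z*l = 0 + l*z = l*z)
I = -290703/2 (I = -½ + (¼)*(-581404) = -½ - 145351 = -290703/2 ≈ -1.4535e+5)
D(p) = p*(-2 - 5*p) (D(p) = p*(p*(-5) - 2) = p*(-5*p - 2) = p*(-2 - 5*p))
I/D(-251) = -290703*1/(251*(2 + 5*(-251)))/2 = -290703*1/(251*(2 - 1255))/2 = -290703/(2*((-1*(-251)*(-1253)))) = -290703/2/(-314503) = -290703/2*(-1/314503) = 41529/89858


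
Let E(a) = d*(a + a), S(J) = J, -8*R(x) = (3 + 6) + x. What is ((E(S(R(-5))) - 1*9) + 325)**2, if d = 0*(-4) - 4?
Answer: 102400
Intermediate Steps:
d = -4 (d = 0 - 4 = -4)
R(x) = -9/8 - x/8 (R(x) = -((3 + 6) + x)/8 = -(9 + x)/8 = -9/8 - x/8)
E(a) = -8*a (E(a) = -4*(a + a) = -8*a)
((E(S(R(-5))) - 1*9) + 325)**2 = ((-8*(-9/8 - 1/8*(-5)) - 1*9) + 325)**2 = ((-8*(-9/8 + 5/8) - 9) + 325)**2 = ((-8*(-1/2) - 9) + 325)**2 = ((4 - 9) + 325)**2 = (-5 + 325)**2 = 320**2 = 102400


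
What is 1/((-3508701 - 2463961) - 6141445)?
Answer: -1/12114107 ≈ -8.2548e-8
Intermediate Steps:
1/((-3508701 - 2463961) - 6141445) = 1/(-5972662 - 6141445) = 1/(-12114107) = -1/12114107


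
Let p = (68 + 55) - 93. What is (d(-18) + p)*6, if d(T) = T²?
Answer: 2124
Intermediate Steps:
p = 30 (p = 123 - 93 = 30)
(d(-18) + p)*6 = ((-18)² + 30)*6 = (324 + 30)*6 = 354*6 = 2124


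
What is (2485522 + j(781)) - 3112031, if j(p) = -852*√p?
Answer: -626509 - 852*√781 ≈ -6.5032e+5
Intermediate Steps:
(2485522 + j(781)) - 3112031 = (2485522 - 852*√781) - 3112031 = -626509 - 852*√781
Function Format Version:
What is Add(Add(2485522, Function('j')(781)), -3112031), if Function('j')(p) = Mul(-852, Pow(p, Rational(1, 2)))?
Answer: Add(-626509, Mul(-852, Pow(781, Rational(1, 2)))) ≈ -6.5032e+5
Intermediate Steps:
Add(Add(2485522, Function('j')(781)), -3112031) = Add(Add(2485522, Mul(-852, Pow(781, Rational(1, 2)))), -3112031) = Add(-626509, Mul(-852, Pow(781, Rational(1, 2))))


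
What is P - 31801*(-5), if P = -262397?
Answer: -103392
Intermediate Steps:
P - 31801*(-5) = -262397 - 31801*(-5) = -262397 - 1*(-159005) = -262397 + 159005 = -103392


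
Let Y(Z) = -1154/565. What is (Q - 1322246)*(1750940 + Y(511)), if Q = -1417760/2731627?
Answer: -3573164697349986791892/1543369255 ≈ -2.3152e+12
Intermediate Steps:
Y(Z) = -1154/565 (Y(Z) = -1154*1/565 = -1154/565)
Q = -1417760/2731627 (Q = -1417760*1/2731627 = -1417760/2731627 ≈ -0.51902)
(Q - 1322246)*(1750940 + Y(511)) = (-1417760/2731627 - 1322246)*(1750940 - 1154/565) = -3611884292002/2731627*989279946/565 = -3573164697349986791892/1543369255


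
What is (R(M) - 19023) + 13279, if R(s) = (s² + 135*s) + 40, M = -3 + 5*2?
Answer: -4710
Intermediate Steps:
M = 7 (M = -3 + 10 = 7)
R(s) = 40 + s² + 135*s
(R(M) - 19023) + 13279 = ((40 + 7² + 135*7) - 19023) + 13279 = ((40 + 49 + 945) - 19023) + 13279 = (1034 - 19023) + 13279 = -17989 + 13279 = -4710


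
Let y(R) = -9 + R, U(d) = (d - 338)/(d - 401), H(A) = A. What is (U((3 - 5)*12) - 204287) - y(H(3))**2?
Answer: -86836913/425 ≈ -2.0432e+5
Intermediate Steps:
U(d) = (-338 + d)/(-401 + d)
(U((3 - 5)*12) - 204287) - y(H(3))**2 = ((-338 + (3 - 5)*12)/(-401 + (3 - 5)*12) - 204287) - (-9 + 3)**2 = ((-338 - 2*12)/(-401 - 2*12) - 204287) - 1*(-6)**2 = ((-338 - 24)/(-401 - 24) - 204287) - 1*36 = (-362/(-425) - 204287) - 36 = (-1/425*(-362) - 204287) - 36 = (362/425 - 204287) - 36 = -86821613/425 - 36 = -86836913/425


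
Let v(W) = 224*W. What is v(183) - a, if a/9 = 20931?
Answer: -147387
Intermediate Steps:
a = 188379 (a = 9*20931 = 188379)
v(183) - a = 224*183 - 1*188379 = 40992 - 188379 = -147387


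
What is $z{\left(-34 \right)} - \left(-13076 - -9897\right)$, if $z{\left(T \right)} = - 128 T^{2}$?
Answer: $-144789$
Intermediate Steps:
$z{\left(-34 \right)} - \left(-13076 - -9897\right) = - 128 \left(-34\right)^{2} - \left(-13076 - -9897\right) = \left(-128\right) 1156 - \left(-13076 + 9897\right) = -147968 - -3179 = -147968 + 3179 = -144789$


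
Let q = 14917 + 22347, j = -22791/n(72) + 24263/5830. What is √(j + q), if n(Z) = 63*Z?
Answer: √20107478648631990/734580 ≈ 193.04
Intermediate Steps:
j = -3802427/4407480 (j = -22791/(63*72) + 24263/5830 = -22791/4536 + 24263*(1/5830) = -22791*1/4536 + 24263/5830 = -7597/1512 + 24263/5830 = -3802427/4407480 ≈ -0.86272)
q = 37264
√(j + q) = √(-3802427/4407480 + 37264) = √(164236532293/4407480) = √20107478648631990/734580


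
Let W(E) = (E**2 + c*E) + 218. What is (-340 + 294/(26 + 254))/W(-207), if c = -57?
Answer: -6779/1097320 ≈ -0.0061778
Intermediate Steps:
W(E) = 218 + E**2 - 57*E (W(E) = (E**2 - 57*E) + 218 = 218 + E**2 - 57*E)
(-340 + 294/(26 + 254))/W(-207) = (-340 + 294/(26 + 254))/(218 + (-207)**2 - 57*(-207)) = (-340 + 294/280)/(218 + 42849 + 11799) = (-340 + (1/280)*294)/54866 = (-340 + 21/20)*(1/54866) = -6779/20*1/54866 = -6779/1097320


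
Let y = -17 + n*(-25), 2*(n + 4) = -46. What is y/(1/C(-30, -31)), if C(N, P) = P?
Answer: -20398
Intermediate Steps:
n = -27 (n = -4 + (½)*(-46) = -4 - 23 = -27)
y = 658 (y = -17 - 27*(-25) = -17 + 675 = 658)
y/(1/C(-30, -31)) = 658/(1/(-31)) = 658/(-1/31) = 658*(-31) = -20398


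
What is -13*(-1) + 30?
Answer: 43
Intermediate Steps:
-13*(-1) + 30 = 13 + 30 = 43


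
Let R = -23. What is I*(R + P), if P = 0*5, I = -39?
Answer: 897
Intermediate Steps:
P = 0
I*(R + P) = -39*(-23 + 0) = -39*(-23) = 897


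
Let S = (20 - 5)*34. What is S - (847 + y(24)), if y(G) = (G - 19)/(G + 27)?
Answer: -17192/51 ≈ -337.10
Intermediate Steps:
y(G) = (-19 + G)/(27 + G)
S = 510 (S = 15*34 = 510)
S - (847 + y(24)) = 510 - (847 + (-19 + 24)/(27 + 24)) = 510 - (847 + 5/51) = 510 - 1*43202/51 = 510 - 43202/51 = -17192/51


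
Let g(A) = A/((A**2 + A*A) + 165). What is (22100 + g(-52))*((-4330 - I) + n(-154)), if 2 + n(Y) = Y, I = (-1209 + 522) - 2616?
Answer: -145702122384/5573 ≈ -2.6144e+7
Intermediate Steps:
I = -3303 (I = -687 - 2616 = -3303)
g(A) = A/(165 + 2*A**2) (g(A) = A/((A**2 + A**2) + 165) = A/(2*A**2 + 165) = A/(165 + 2*A**2))
n(Y) = -2 + Y
(22100 + g(-52))*((-4330 - I) + n(-154)) = (22100 - 52/(165 + 2*(-52)**2))*((-4330 - 1*(-3303)) + (-2 - 154)) = (22100 - 52/(165 + 2*2704))*((-4330 + 3303) - 156) = (22100 - 52/(165 + 5408))*(-1027 - 156) = (22100 - 52/5573)*(-1183) = (123163248/5573)*(-1183) = -145702122384/5573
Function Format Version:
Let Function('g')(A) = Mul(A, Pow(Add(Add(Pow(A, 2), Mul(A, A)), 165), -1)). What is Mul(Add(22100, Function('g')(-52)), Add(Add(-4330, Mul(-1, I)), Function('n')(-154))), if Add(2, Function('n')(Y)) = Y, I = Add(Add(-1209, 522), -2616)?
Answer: Rational(-145702122384, 5573) ≈ -2.6144e+7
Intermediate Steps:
I = -3303 (I = Add(-687, -2616) = -3303)
Function('g')(A) = Mul(A, Pow(Add(165, Mul(2, Pow(A, 2))), -1)) (Function('g')(A) = Mul(A, Pow(Add(Add(Pow(A, 2), Pow(A, 2)), 165), -1)) = Mul(A, Pow(Add(Mul(2, Pow(A, 2)), 165), -1)) = Mul(A, Pow(Add(165, Mul(2, Pow(A, 2))), -1)))
Function('n')(Y) = Add(-2, Y)
Mul(Add(22100, Function('g')(-52)), Add(Add(-4330, Mul(-1, I)), Function('n')(-154))) = Mul(Add(22100, Mul(-52, Pow(Add(165, Mul(2, Pow(-52, 2))), -1))), Add(Add(-4330, Mul(-1, -3303)), Add(-2, -154))) = Mul(Add(22100, Mul(-52, Pow(Add(165, Mul(2, 2704)), -1))), Add(Add(-4330, 3303), -156)) = Mul(Add(22100, Mul(-52, Pow(Add(165, 5408), -1))), Add(-1027, -156)) = Mul(Add(22100, Mul(-52, Pow(5573, -1))), -1183) = Mul(Add(22100, Mul(-52, Rational(1, 5573))), -1183) = Mul(Add(22100, Rational(-52, 5573)), -1183) = Mul(Rational(123163248, 5573), -1183) = Rational(-145702122384, 5573)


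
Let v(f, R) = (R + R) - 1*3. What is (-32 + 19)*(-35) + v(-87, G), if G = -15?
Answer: 422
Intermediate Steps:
v(f, R) = -3 + 2*R (v(f, R) = 2*R - 3 = -3 + 2*R)
(-32 + 19)*(-35) + v(-87, G) = (-32 + 19)*(-35) + (-3 + 2*(-15)) = -13*(-35) + (-3 - 30) = 455 - 33 = 422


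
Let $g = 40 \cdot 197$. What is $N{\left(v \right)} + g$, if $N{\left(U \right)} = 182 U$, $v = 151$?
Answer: $35362$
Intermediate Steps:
$g = 7880$
$N{\left(v \right)} + g = 182 \cdot 151 + 7880 = 27482 + 7880 = 35362$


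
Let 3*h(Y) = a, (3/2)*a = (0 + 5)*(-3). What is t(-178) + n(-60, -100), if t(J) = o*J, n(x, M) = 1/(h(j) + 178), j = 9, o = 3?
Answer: -279813/524 ≈ -533.99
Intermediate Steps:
a = -10 (a = 2*((0 + 5)*(-3))/3 = 2*(5*(-3))/3 = (⅔)*(-15) = -10)
h(Y) = -10/3 (h(Y) = (⅓)*(-10) = -10/3)
n(x, M) = 3/524 (n(x, M) = 1/(-10/3 + 178) = 1/(524/3) = 3/524)
t(J) = 3*J
t(-178) + n(-60, -100) = 3*(-178) + 3/524 = -534 + 3/524 = -279813/524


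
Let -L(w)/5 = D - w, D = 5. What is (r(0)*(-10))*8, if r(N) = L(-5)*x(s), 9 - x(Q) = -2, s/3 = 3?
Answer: 44000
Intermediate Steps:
s = 9 (s = 3*3 = 9)
x(Q) = 11 (x(Q) = 9 - 1*(-2) = 9 + 2 = 11)
L(w) = -25 + 5*w (L(w) = -5*(5 - w) = -25 + 5*w)
r(N) = -550 (r(N) = (-25 + 5*(-5))*11 = (-25 - 25)*11 = -50*11 = -550)
(r(0)*(-10))*8 = -550*(-10)*8 = 5500*8 = 44000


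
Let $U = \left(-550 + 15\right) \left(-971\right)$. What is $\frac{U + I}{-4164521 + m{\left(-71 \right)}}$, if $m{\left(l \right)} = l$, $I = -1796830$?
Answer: $\frac{1277345}{4164592} \approx 0.30672$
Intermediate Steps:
$U = 519485$ ($U = \left(-535\right) \left(-971\right) = 519485$)
$\frac{U + I}{-4164521 + m{\left(-71 \right)}} = \frac{519485 - 1796830}{-4164521 - 71} = - \frac{1277345}{-4164592} = \left(-1277345\right) \left(- \frac{1}{4164592}\right) = \frac{1277345}{4164592}$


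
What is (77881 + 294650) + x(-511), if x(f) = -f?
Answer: 373042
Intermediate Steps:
(77881 + 294650) + x(-511) = (77881 + 294650) - 1*(-511) = 372531 + 511 = 373042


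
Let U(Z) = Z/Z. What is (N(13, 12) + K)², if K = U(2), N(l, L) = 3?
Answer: 16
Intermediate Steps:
U(Z) = 1
K = 1
(N(13, 12) + K)² = (3 + 1)² = 4² = 16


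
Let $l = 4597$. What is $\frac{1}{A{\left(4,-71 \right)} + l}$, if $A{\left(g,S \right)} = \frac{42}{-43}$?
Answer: $\frac{43}{197629} \approx 0.00021758$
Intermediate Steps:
$A{\left(g,S \right)} = - \frac{42}{43}$ ($A{\left(g,S \right)} = 42 \left(- \frac{1}{43}\right) = - \frac{42}{43}$)
$\frac{1}{A{\left(4,-71 \right)} + l} = \frac{1}{- \frac{42}{43} + 4597} = \frac{1}{\frac{197629}{43}} = \frac{43}{197629}$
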